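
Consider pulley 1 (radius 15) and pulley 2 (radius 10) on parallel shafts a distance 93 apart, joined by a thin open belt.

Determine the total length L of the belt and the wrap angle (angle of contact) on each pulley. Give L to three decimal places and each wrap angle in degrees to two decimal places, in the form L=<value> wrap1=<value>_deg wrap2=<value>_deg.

L=264.809 wrap1=186.16_deg wrap2=173.84_deg

open belt: β = asin((r2−r1)/C) = asin(-5/93) = -3.0819°
wrap1 = π − 2β = 186.1638°
wrap2 = π + 2β = 173.8362°
tangent length = C·cosβ = 92.8655
L = r1·wrap1 + r2·wrap2 + 2·C·cosβ = 15·3.2492 + 10·3.0340 + 2·92.8655 = 264.8087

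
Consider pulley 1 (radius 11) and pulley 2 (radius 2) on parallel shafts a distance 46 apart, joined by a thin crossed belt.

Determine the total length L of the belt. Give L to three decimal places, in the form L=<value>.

crossed belt: β = asin((r1+r2)/C) = asin(13/46) = 16.4160°
wrap1 = wrap2 = π + 2β = 212.8319°
tangent length = C·cosβ = 44.1248
L = (r1+r2)·wrap + 2·C·cosβ = 13·3.7146 + 2·44.1248 = 136.5397

L=136.540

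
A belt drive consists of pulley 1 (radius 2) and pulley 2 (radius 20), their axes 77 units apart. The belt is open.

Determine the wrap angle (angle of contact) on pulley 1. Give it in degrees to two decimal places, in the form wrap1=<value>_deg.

wrap1=152.96_deg

open belt: β = asin((r2−r1)/C) = asin(18/77) = 13.5189°
wrap1 = π − 2β = 152.9622°
wrap2 = π + 2β = 207.0378°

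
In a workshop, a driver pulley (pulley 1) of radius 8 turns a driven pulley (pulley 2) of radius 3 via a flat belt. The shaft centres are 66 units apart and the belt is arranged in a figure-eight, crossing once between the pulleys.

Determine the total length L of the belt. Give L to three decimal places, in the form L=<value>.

crossed belt: β = asin((r1+r2)/C) = asin(11/66) = 9.5941°
wrap1 = wrap2 = π + 2β = 199.1881°
tangent length = C·cosβ = 65.0769
L = (r1+r2)·wrap + 2·C·cosβ = 11·3.4765 + 2·65.0769 = 168.3951

L=168.395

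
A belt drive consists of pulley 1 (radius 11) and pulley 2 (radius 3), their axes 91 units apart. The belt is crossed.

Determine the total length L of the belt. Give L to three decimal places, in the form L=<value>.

crossed belt: β = asin((r1+r2)/C) = asin(14/91) = 8.8499°
wrap1 = wrap2 = π + 2β = 197.6998°
tangent length = C·cosβ = 89.9166
L = (r1+r2)·wrap + 2·C·cosβ = 14·3.4505 + 2·89.9166 = 228.1404

L=228.140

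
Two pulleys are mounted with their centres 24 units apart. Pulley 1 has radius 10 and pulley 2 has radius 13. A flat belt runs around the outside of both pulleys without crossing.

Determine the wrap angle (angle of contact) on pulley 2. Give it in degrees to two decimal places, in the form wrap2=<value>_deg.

wrap2=194.36_deg

open belt: β = asin((r2−r1)/C) = asin(3/24) = 7.1808°
wrap1 = π − 2β = 165.6385°
wrap2 = π + 2β = 194.3615°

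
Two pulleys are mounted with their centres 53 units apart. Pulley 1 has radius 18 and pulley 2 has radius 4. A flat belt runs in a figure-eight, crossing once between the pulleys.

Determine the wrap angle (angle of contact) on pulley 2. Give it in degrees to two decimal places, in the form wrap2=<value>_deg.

wrap2=229.05_deg

crossed belt: β = asin((r1+r2)/C) = asin(22/53) = 24.5253°
wrap1 = wrap2 = π + 2β = 229.0505°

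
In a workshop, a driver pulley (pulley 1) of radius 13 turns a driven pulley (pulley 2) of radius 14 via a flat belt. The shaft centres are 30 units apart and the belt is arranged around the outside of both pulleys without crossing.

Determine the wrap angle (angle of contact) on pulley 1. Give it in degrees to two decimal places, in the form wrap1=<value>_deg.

wrap1=176.18_deg

open belt: β = asin((r2−r1)/C) = asin(1/30) = 1.9102°
wrap1 = π − 2β = 176.1796°
wrap2 = π + 2β = 183.8204°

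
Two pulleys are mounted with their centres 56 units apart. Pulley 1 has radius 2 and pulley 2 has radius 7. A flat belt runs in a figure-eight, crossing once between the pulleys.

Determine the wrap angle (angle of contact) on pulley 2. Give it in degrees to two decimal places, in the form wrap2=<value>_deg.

crossed belt: β = asin((r1+r2)/C) = asin(9/56) = 9.2484°
wrap1 = wrap2 = π + 2β = 198.4967°

wrap2=198.50_deg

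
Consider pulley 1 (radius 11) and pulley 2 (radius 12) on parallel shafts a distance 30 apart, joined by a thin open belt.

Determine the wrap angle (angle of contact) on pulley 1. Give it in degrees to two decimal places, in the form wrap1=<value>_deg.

wrap1=176.18_deg

open belt: β = asin((r2−r1)/C) = asin(1/30) = 1.9102°
wrap1 = π − 2β = 176.1796°
wrap2 = π + 2β = 183.8204°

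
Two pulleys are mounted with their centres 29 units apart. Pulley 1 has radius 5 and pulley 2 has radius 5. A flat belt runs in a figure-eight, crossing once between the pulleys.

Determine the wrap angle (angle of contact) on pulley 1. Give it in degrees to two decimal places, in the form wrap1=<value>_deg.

crossed belt: β = asin((r1+r2)/C) = asin(10/29) = 20.1713°
wrap1 = wrap2 = π + 2β = 220.3425°

wrap1=220.34_deg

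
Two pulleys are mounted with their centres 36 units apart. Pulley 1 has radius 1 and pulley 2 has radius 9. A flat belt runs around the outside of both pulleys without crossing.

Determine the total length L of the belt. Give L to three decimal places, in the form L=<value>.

L=105.201

open belt: β = asin((r2−r1)/C) = asin(8/36) = 12.8396°
wrap1 = π − 2β = 154.3208°
wrap2 = π + 2β = 205.6792°
tangent length = C·cosβ = 35.0999
L = r1·wrap1 + r2·wrap2 + 2·C·cosβ = 1·2.6934 + 9·3.5898 + 2·35.0999 = 105.2011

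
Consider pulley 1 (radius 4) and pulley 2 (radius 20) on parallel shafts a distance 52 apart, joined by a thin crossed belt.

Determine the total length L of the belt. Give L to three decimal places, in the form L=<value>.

L=190.686

crossed belt: β = asin((r1+r2)/C) = asin(24/52) = 27.4864°
wrap1 = wrap2 = π + 2β = 234.9729°
tangent length = C·cosβ = 46.1303
L = (r1+r2)·wrap + 2·C·cosβ = 24·4.1010 + 2·46.1303 = 190.6857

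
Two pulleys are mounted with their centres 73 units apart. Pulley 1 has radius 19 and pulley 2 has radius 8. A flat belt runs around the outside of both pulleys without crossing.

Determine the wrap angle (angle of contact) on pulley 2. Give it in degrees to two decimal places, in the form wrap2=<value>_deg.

wrap2=162.67_deg

open belt: β = asin((r2−r1)/C) = asin(-11/73) = -8.6666°
wrap1 = π − 2β = 197.3332°
wrap2 = π + 2β = 162.6668°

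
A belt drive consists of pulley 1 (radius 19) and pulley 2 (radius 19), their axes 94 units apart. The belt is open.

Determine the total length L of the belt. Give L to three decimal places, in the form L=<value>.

open belt: β = asin((r2−r1)/C) = asin(0/94) = 0.0000°
wrap1 = π − 2β = 180.0000°
wrap2 = π + 2β = 180.0000°
tangent length = C·cosβ = 94.0000
L = r1·wrap1 + r2·wrap2 + 2·C·cosβ = 19·3.1416 + 19·3.1416 + 2·94.0000 = 307.3805

L=307.381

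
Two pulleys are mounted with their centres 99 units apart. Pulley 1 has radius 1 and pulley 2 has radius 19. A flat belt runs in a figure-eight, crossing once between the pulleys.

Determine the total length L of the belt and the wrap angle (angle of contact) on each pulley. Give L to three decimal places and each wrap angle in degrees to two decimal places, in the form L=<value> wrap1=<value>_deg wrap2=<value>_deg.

crossed belt: β = asin((r1+r2)/C) = asin(20/99) = 11.6551°
wrap1 = wrap2 = π + 2β = 203.3102°
tangent length = C·cosβ = 96.9588
L = (r1+r2)·wrap + 2·C·cosβ = 20·3.5484 + 2·96.9588 = 264.8862

L=264.886 wrap1=203.31_deg wrap2=203.31_deg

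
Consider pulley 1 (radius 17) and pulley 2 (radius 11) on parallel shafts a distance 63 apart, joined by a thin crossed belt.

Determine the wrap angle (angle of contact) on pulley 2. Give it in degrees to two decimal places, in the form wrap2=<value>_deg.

crossed belt: β = asin((r1+r2)/C) = asin(28/63) = 26.3878°
wrap1 = wrap2 = π + 2β = 232.7756°

wrap2=232.78_deg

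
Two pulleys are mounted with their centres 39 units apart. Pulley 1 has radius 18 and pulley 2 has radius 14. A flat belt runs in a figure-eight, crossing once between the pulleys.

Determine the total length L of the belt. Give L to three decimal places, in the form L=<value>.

L=206.706

crossed belt: β = asin((r1+r2)/C) = asin(32/39) = 55.1362°
wrap1 = wrap2 = π + 2β = 290.2723°
tangent length = C·cosβ = 22.2935
L = (r1+r2)·wrap + 2·C·cosβ = 32·5.0662 + 2·22.2935 = 206.7056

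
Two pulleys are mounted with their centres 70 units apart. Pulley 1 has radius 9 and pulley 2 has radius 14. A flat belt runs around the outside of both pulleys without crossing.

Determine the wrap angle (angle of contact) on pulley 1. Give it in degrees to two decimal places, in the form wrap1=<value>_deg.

open belt: β = asin((r2−r1)/C) = asin(5/70) = 4.0960°
wrap1 = π − 2β = 171.8079°
wrap2 = π + 2β = 188.1921°

wrap1=171.81_deg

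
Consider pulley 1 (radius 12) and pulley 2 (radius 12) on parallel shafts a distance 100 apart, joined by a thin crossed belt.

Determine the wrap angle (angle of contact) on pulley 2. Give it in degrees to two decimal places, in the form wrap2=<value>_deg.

crossed belt: β = asin((r1+r2)/C) = asin(24/100) = 13.8865°
wrap1 = wrap2 = π + 2β = 207.7731°

wrap2=207.77_deg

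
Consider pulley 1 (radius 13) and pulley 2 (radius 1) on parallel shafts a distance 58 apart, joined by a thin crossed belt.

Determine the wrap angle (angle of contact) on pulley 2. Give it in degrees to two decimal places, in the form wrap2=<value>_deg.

wrap2=207.94_deg

crossed belt: β = asin((r1+r2)/C) = asin(14/58) = 13.9680°
wrap1 = wrap2 = π + 2β = 207.9359°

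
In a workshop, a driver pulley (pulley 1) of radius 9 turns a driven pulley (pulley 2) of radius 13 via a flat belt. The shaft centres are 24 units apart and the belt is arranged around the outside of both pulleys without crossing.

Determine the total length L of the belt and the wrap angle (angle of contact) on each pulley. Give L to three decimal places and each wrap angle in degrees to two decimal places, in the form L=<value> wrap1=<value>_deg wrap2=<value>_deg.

open belt: β = asin((r2−r1)/C) = asin(4/24) = 9.5941°
wrap1 = π − 2β = 160.8119°
wrap2 = π + 2β = 199.1881°
tangent length = C·cosβ = 23.6643
L = r1·wrap1 + r2·wrap2 + 2·C·cosβ = 9·2.8067 + 13·3.4765 + 2·23.6643 = 117.7833

L=117.783 wrap1=160.81_deg wrap2=199.19_deg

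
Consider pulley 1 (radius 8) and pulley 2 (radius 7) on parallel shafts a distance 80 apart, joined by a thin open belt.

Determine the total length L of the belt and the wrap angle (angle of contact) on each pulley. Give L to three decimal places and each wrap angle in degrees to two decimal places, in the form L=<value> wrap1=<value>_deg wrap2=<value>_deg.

L=207.136 wrap1=181.43_deg wrap2=178.57_deg

open belt: β = asin((r2−r1)/C) = asin(-1/80) = -0.7162°
wrap1 = π − 2β = 181.4324°
wrap2 = π + 2β = 178.5676°
tangent length = C·cosβ = 79.9937
L = r1·wrap1 + r2·wrap2 + 2·C·cosβ = 8·3.1666 + 7·3.1166 + 2·79.9937 = 207.1364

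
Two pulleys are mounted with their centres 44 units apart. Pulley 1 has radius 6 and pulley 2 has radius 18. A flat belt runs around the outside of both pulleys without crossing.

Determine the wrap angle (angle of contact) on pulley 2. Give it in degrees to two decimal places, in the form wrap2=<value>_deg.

wrap2=211.65_deg

open belt: β = asin((r2−r1)/C) = asin(12/44) = 15.8266°
wrap1 = π − 2β = 148.3468°
wrap2 = π + 2β = 211.6532°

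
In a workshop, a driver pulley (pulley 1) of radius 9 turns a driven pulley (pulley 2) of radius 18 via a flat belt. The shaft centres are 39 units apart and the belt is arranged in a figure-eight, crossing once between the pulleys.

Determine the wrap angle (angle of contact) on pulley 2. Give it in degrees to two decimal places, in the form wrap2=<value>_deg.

wrap2=267.63_deg

crossed belt: β = asin((r1+r2)/C) = asin(27/39) = 43.8131°
wrap1 = wrap2 = π + 2β = 267.6261°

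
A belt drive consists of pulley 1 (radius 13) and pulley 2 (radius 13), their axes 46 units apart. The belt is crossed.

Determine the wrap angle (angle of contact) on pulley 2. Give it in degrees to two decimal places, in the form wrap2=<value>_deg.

wrap2=248.83_deg

crossed belt: β = asin((r1+r2)/C) = asin(26/46) = 34.4174°
wrap1 = wrap2 = π + 2β = 248.8348°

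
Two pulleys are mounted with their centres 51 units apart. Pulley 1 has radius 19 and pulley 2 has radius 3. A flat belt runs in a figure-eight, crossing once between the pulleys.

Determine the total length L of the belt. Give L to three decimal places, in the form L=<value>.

crossed belt: β = asin((r1+r2)/C) = asin(22/51) = 25.5547°
wrap1 = wrap2 = π + 2β = 231.1094°
tangent length = C·cosβ = 46.0109
L = (r1+r2)·wrap + 2·C·cosβ = 22·4.0336 + 2·46.0109 = 180.7614

L=180.761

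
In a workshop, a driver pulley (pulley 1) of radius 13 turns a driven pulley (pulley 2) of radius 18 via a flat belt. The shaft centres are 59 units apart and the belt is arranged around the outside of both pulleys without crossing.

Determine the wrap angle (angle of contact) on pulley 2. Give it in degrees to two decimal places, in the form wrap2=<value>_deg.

wrap2=189.72_deg

open belt: β = asin((r2−r1)/C) = asin(5/59) = 4.8614°
wrap1 = π − 2β = 170.2772°
wrap2 = π + 2β = 189.7228°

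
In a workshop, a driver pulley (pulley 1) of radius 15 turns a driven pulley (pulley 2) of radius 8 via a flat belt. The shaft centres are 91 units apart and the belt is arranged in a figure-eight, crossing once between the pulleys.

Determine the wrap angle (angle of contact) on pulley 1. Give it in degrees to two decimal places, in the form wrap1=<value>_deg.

crossed belt: β = asin((r1+r2)/C) = asin(23/91) = 14.6401°
wrap1 = wrap2 = π + 2β = 209.2803°

wrap1=209.28_deg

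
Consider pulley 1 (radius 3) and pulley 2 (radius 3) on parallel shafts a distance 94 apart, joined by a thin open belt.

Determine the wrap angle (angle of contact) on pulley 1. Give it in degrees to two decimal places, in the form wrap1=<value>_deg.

wrap1=180.00_deg

open belt: β = asin((r2−r1)/C) = asin(0/94) = 0.0000°
wrap1 = π − 2β = 180.0000°
wrap2 = π + 2β = 180.0000°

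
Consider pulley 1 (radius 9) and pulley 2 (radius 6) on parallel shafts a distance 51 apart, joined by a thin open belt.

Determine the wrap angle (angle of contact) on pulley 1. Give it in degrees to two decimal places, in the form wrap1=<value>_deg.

wrap1=186.74_deg

open belt: β = asin((r2−r1)/C) = asin(-3/51) = -3.3723°
wrap1 = π − 2β = 186.7446°
wrap2 = π + 2β = 173.2554°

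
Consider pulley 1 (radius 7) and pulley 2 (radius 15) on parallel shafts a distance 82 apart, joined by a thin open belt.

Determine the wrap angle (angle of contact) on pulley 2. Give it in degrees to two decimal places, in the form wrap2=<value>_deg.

wrap2=191.20_deg

open belt: β = asin((r2−r1)/C) = asin(8/82) = 5.5987°
wrap1 = π − 2β = 168.8025°
wrap2 = π + 2β = 191.1975°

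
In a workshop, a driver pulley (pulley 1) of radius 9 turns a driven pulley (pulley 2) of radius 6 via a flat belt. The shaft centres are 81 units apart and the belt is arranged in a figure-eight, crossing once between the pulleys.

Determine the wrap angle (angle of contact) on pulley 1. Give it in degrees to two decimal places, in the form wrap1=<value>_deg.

wrap1=201.34_deg

crossed belt: β = asin((r1+r2)/C) = asin(15/81) = 10.6719°
wrap1 = wrap2 = π + 2β = 201.3439°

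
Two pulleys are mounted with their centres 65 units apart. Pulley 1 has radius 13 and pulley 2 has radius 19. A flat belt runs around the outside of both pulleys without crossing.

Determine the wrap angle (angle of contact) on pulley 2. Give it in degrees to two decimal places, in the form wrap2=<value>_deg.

open belt: β = asin((r2−r1)/C) = asin(6/65) = 5.2964°
wrap1 = π − 2β = 169.4072°
wrap2 = π + 2β = 190.5928°

wrap2=190.59_deg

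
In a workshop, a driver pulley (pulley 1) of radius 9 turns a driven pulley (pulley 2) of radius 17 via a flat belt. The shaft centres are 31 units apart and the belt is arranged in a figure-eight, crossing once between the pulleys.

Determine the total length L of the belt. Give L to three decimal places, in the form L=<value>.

L=167.181

crossed belt: β = asin((r1+r2)/C) = asin(26/31) = 57.0041°
wrap1 = wrap2 = π + 2β = 294.0082°
tangent length = C·cosβ = 16.8819
L = (r1+r2)·wrap + 2·C·cosβ = 26·5.1314 + 2·16.8819 = 167.1806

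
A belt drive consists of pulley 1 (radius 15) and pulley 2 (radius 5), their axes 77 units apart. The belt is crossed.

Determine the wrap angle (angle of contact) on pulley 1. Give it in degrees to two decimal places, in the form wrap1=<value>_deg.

wrap1=210.11_deg

crossed belt: β = asin((r1+r2)/C) = asin(20/77) = 15.0547°
wrap1 = wrap2 = π + 2β = 210.1093°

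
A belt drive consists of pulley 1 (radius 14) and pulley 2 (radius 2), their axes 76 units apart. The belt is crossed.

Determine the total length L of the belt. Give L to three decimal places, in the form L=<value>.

L=205.647

crossed belt: β = asin((r1+r2)/C) = asin(16/76) = 12.1532°
wrap1 = wrap2 = π + 2β = 204.3064°
tangent length = C·cosβ = 74.2967
L = (r1+r2)·wrap + 2·C·cosβ = 16·3.5658 + 2·74.2967 = 205.6465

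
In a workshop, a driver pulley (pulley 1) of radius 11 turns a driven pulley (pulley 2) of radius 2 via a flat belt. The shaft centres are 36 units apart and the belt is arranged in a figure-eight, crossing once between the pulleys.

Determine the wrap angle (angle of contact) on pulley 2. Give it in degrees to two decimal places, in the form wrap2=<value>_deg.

crossed belt: β = asin((r1+r2)/C) = asin(13/36) = 21.1684°
wrap1 = wrap2 = π + 2β = 222.3369°

wrap2=222.34_deg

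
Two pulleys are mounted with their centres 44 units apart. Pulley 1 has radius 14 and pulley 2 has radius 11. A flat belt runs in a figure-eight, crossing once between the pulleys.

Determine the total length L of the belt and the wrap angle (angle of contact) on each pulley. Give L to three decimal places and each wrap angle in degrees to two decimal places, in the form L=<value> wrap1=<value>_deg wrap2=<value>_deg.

crossed belt: β = asin((r1+r2)/C) = asin(25/44) = 34.6235°
wrap1 = wrap2 = π + 2β = 249.2471°
tangent length = C·cosβ = 36.2077
L = (r1+r2)·wrap + 2·C·cosβ = 25·4.3502 + 2·36.2077 = 181.1700

L=181.170 wrap1=249.25_deg wrap2=249.25_deg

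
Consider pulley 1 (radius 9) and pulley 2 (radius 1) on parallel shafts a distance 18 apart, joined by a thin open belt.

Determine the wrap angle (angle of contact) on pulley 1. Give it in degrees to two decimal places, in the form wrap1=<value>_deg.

wrap1=232.78_deg

open belt: β = asin((r2−r1)/C) = asin(-8/18) = -26.3878°
wrap1 = π − 2β = 232.7756°
wrap2 = π + 2β = 127.2244°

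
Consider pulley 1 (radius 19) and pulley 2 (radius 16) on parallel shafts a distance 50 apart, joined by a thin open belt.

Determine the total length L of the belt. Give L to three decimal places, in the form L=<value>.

open belt: β = asin((r2−r1)/C) = asin(-3/50) = -3.4398°
wrap1 = π − 2β = 186.8796°
wrap2 = π + 2β = 173.1204°
tangent length = C·cosβ = 49.9099
L = r1·wrap1 + r2·wrap2 + 2·C·cosβ = 19·3.2617 + 16·3.0215 + 2·49.9099 = 210.1358

L=210.136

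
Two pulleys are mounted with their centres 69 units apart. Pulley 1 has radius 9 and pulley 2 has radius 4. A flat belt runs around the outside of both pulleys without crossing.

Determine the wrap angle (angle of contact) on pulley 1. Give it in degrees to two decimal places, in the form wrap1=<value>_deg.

wrap1=188.31_deg

open belt: β = asin((r2−r1)/C) = asin(-5/69) = -4.1555°
wrap1 = π − 2β = 188.3110°
wrap2 = π + 2β = 171.6890°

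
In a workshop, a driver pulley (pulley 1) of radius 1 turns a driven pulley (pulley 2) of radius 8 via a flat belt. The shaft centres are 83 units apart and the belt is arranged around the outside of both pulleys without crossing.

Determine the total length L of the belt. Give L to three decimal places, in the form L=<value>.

open belt: β = asin((r2−r1)/C) = asin(7/83) = 4.8379°
wrap1 = π − 2β = 170.3242°
wrap2 = π + 2β = 189.6758°
tangent length = C·cosβ = 82.7043
L = r1·wrap1 + r2·wrap2 + 2·C·cosβ = 1·2.9727 + 8·3.3105 + 2·82.7043 = 194.8650

L=194.865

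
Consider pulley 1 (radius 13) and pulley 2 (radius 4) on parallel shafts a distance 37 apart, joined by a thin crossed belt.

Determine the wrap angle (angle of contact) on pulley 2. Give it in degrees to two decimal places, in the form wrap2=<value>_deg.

crossed belt: β = asin((r1+r2)/C) = asin(17/37) = 27.3522°
wrap1 = wrap2 = π + 2β = 234.7045°

wrap2=234.70_deg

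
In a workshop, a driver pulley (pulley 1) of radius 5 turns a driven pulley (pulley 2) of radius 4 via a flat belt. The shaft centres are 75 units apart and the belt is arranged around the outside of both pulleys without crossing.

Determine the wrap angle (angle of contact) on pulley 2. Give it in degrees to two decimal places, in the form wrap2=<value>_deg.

open belt: β = asin((r2−r1)/C) = asin(-1/75) = -0.7640°
wrap1 = π − 2β = 181.5279°
wrap2 = π + 2β = 178.4721°

wrap2=178.47_deg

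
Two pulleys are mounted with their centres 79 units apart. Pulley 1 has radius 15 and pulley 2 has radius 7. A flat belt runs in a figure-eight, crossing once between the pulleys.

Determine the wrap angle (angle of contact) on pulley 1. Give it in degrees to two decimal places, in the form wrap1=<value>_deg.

crossed belt: β = asin((r1+r2)/C) = asin(22/79) = 16.1696°
wrap1 = wrap2 = π + 2β = 212.3391°

wrap1=212.34_deg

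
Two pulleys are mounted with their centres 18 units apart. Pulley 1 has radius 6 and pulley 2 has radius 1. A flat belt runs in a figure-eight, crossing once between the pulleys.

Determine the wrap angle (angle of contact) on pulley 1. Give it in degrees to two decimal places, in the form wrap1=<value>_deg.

wrap1=225.77_deg

crossed belt: β = asin((r1+r2)/C) = asin(7/18) = 22.8854°
wrap1 = wrap2 = π + 2β = 225.7708°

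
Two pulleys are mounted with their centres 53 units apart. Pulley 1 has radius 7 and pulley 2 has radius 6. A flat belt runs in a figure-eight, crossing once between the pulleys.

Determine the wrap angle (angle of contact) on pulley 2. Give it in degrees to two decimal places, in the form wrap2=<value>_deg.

wrap2=208.40_deg

crossed belt: β = asin((r1+r2)/C) = asin(13/53) = 14.1986°
wrap1 = wrap2 = π + 2β = 208.3971°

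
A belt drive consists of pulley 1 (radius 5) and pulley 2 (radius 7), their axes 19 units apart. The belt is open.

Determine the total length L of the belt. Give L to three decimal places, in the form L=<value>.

open belt: β = asin((r2−r1)/C) = asin(2/19) = 6.0423°
wrap1 = π − 2β = 167.9153°
wrap2 = π + 2β = 192.0847°
tangent length = C·cosβ = 18.8944
L = r1·wrap1 + r2·wrap2 + 2·C·cosβ = 5·2.9307 + 7·3.3525 + 2·18.8944 = 75.9098

L=75.910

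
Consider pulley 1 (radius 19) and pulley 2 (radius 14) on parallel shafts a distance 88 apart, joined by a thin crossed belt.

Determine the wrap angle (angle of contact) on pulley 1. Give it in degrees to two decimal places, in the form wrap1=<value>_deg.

crossed belt: β = asin((r1+r2)/C) = asin(33/88) = 22.0243°
wrap1 = wrap2 = π + 2β = 224.0486°

wrap1=224.05_deg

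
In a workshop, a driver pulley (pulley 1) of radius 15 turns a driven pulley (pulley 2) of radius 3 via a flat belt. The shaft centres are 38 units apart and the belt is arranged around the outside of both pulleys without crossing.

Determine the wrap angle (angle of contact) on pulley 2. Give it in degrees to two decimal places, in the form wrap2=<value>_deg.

wrap2=143.18_deg

open belt: β = asin((r2−r1)/C) = asin(-12/38) = -18.4085°
wrap1 = π − 2β = 216.8170°
wrap2 = π + 2β = 143.1830°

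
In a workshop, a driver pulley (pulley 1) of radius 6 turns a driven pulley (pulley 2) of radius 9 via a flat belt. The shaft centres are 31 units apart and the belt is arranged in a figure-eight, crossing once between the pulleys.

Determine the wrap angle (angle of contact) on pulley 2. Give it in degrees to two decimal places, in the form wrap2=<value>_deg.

crossed belt: β = asin((r1+r2)/C) = asin(15/31) = 28.9385°
wrap1 = wrap2 = π + 2β = 237.8771°

wrap2=237.88_deg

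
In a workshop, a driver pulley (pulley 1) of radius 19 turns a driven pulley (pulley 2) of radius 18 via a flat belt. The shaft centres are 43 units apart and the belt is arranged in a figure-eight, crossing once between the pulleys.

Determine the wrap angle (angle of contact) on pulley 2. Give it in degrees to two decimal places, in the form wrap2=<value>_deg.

crossed belt: β = asin((r1+r2)/C) = asin(37/43) = 59.3688°
wrap1 = wrap2 = π + 2β = 298.7377°

wrap2=298.74_deg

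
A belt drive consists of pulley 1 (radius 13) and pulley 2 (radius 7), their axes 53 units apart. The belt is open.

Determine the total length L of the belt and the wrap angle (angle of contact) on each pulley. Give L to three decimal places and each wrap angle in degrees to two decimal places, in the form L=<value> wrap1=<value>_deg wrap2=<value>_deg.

open belt: β = asin((r2−r1)/C) = asin(-6/53) = -6.5002°
wrap1 = π − 2β = 193.0005°
wrap2 = π + 2β = 166.9995°
tangent length = C·cosβ = 52.6593
L = r1·wrap1 + r2·wrap2 + 2·C·cosβ = 13·3.3685 + 7·2.9147 + 2·52.6593 = 169.5118

L=169.512 wrap1=193.00_deg wrap2=167.00_deg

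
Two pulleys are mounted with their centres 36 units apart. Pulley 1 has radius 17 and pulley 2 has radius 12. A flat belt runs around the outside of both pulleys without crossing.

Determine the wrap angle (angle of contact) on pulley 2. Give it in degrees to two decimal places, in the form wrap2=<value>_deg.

wrap2=164.03_deg

open belt: β = asin((r2−r1)/C) = asin(-5/36) = -7.9836°
wrap1 = π − 2β = 195.9671°
wrap2 = π + 2β = 164.0329°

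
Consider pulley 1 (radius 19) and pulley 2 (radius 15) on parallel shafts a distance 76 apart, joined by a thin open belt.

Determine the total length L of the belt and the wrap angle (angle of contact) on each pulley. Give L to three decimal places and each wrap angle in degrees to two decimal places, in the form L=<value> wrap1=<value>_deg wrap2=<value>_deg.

L=259.025 wrap1=186.03_deg wrap2=173.97_deg

open belt: β = asin((r2−r1)/C) = asin(-4/76) = -3.0170°
wrap1 = π − 2β = 186.0339°
wrap2 = π + 2β = 173.9661°
tangent length = C·cosβ = 75.8947
L = r1·wrap1 + r2·wrap2 + 2·C·cosβ = 19·3.2469 + 15·3.0363 + 2·75.8947 = 259.0247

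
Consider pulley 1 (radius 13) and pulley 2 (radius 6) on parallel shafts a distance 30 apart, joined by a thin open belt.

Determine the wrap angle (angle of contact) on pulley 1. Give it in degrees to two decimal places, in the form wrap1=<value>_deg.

wrap1=206.99_deg

open belt: β = asin((r2−r1)/C) = asin(-7/30) = -13.4934°
wrap1 = π − 2β = 206.9868°
wrap2 = π + 2β = 153.0132°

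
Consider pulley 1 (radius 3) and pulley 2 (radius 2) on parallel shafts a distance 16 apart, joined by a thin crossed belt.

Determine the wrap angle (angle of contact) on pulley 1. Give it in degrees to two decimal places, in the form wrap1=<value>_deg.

wrap1=216.42_deg

crossed belt: β = asin((r1+r2)/C) = asin(5/16) = 18.2100°
wrap1 = wrap2 = π + 2β = 216.4199°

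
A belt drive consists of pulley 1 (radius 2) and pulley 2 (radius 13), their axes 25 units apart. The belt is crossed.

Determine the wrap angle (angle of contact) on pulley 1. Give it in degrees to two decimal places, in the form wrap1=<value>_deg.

wrap1=253.74_deg

crossed belt: β = asin((r1+r2)/C) = asin(15/25) = 36.8699°
wrap1 = wrap2 = π + 2β = 253.7398°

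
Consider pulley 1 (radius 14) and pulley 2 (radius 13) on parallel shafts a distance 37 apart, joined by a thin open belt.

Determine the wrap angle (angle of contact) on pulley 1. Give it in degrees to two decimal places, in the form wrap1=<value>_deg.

wrap1=183.10_deg

open belt: β = asin((r2−r1)/C) = asin(-1/37) = -1.5487°
wrap1 = π − 2β = 183.0974°
wrap2 = π + 2β = 176.9026°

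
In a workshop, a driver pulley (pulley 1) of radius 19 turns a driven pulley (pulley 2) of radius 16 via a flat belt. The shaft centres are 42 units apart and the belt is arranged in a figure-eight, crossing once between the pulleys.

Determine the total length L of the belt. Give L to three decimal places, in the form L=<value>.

L=225.346

crossed belt: β = asin((r1+r2)/C) = asin(35/42) = 56.4427°
wrap1 = wrap2 = π + 2β = 292.8854°
tangent length = C·cosβ = 23.2164
L = (r1+r2)·wrap + 2·C·cosβ = 35·5.1118 + 2·23.2164 = 225.3462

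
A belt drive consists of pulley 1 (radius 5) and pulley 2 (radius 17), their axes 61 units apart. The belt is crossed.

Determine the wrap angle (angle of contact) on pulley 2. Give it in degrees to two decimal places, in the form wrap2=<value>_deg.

wrap2=222.28_deg

crossed belt: β = asin((r1+r2)/C) = asin(22/61) = 21.1405°
wrap1 = wrap2 = π + 2β = 222.2809°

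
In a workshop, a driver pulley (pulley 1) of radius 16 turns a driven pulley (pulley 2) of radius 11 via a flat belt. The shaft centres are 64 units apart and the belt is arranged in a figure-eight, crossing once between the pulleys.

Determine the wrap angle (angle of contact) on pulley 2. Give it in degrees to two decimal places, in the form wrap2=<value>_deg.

crossed belt: β = asin((r1+r2)/C) = asin(27/64) = 24.9530°
wrap1 = wrap2 = π + 2β = 229.9060°

wrap2=229.91_deg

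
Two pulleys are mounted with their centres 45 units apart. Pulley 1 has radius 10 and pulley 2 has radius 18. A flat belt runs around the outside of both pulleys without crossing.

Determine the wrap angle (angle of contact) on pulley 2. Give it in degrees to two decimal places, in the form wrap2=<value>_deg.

wrap2=200.48_deg

open belt: β = asin((r2−r1)/C) = asin(8/45) = 10.2403°
wrap1 = π − 2β = 159.5193°
wrap2 = π + 2β = 200.4807°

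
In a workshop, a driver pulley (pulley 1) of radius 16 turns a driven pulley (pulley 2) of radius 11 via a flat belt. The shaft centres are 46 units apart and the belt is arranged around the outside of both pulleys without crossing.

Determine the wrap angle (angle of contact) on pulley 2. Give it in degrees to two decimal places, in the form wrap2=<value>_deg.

open belt: β = asin((r2−r1)/C) = asin(-5/46) = -6.2401°
wrap1 = π − 2β = 192.4803°
wrap2 = π + 2β = 167.5197°

wrap2=167.52_deg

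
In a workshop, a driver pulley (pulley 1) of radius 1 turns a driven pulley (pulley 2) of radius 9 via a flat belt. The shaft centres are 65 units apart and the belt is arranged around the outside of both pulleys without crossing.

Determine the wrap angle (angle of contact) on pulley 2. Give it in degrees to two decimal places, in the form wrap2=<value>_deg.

open belt: β = asin((r2−r1)/C) = asin(8/65) = 7.0697°
wrap1 = π − 2β = 165.8606°
wrap2 = π + 2β = 194.1394°

wrap2=194.14_deg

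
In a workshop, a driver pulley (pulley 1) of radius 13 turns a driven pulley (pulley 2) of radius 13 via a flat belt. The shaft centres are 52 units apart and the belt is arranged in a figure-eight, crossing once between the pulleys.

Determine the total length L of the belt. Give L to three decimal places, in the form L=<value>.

L=198.975

crossed belt: β = asin((r1+r2)/C) = asin(26/52) = 30.0000°
wrap1 = wrap2 = π + 2β = 240.0000°
tangent length = C·cosβ = 45.0333
L = (r1+r2)·wrap + 2·C·cosβ = 26·4.1888 + 2·45.0333 = 198.9752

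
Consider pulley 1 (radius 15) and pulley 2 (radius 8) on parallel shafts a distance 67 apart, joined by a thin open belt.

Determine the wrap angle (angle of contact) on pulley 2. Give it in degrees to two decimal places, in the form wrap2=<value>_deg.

wrap2=168.01_deg

open belt: β = asin((r2−r1)/C) = asin(-7/67) = -5.9971°
wrap1 = π − 2β = 191.9941°
wrap2 = π + 2β = 168.0059°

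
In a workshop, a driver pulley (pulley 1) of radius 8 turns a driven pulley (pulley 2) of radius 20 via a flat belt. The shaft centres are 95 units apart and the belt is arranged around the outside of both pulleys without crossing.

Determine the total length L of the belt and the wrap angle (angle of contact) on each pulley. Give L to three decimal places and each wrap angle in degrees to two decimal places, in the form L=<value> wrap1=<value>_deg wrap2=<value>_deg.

L=279.482 wrap1=165.49_deg wrap2=194.51_deg

open belt: β = asin((r2−r1)/C) = asin(12/95) = 7.2567°
wrap1 = π − 2β = 165.4865°
wrap2 = π + 2β = 194.5135°
tangent length = C·cosβ = 94.2391
L = r1·wrap1 + r2·wrap2 + 2·C·cosβ = 8·2.8883 + 20·3.3949 + 2·94.2391 = 279.4824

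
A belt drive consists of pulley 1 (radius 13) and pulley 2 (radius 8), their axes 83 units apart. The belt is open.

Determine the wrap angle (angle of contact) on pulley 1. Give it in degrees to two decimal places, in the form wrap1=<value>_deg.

open belt: β = asin((r2−r1)/C) = asin(-5/83) = -3.4536°
wrap1 = π − 2β = 186.9073°
wrap2 = π + 2β = 173.0927°

wrap1=186.91_deg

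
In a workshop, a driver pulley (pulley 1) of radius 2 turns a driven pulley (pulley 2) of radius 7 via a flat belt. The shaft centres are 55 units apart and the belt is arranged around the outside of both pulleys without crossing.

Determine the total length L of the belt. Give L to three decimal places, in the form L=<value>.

L=138.729

open belt: β = asin((r2−r1)/C) = asin(5/55) = 5.2159°
wrap1 = π − 2β = 169.5682°
wrap2 = π + 2β = 190.4318°
tangent length = C·cosβ = 54.7723
L = r1·wrap1 + r2·wrap2 + 2·C·cosβ = 2·2.9595 + 7·3.3237 + 2·54.7723 = 138.7292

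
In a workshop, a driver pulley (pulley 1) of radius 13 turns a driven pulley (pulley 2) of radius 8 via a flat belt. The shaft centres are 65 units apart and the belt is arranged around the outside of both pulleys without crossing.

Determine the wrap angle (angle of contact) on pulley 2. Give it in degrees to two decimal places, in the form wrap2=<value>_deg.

wrap2=171.18_deg

open belt: β = asin((r2−r1)/C) = asin(-5/65) = -4.4117°
wrap1 = π − 2β = 188.8235°
wrap2 = π + 2β = 171.1765°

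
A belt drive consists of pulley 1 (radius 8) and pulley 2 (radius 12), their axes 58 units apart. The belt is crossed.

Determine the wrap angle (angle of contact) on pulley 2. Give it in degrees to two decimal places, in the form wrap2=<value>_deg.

crossed belt: β = asin((r1+r2)/C) = asin(20/58) = 20.1713°
wrap1 = wrap2 = π + 2β = 220.3425°

wrap2=220.34_deg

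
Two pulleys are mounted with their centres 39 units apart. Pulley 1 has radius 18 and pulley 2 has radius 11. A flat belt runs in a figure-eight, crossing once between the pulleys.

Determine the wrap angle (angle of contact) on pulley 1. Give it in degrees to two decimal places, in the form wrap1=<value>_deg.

wrap1=276.08_deg

crossed belt: β = asin((r1+r2)/C) = asin(29/39) = 48.0381°
wrap1 = wrap2 = π + 2β = 276.0762°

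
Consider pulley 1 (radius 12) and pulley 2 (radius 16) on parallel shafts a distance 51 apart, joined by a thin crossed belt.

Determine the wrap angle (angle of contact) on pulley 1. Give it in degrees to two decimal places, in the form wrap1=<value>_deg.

wrap1=246.60_deg

crossed belt: β = asin((r1+r2)/C) = asin(28/51) = 33.2998°
wrap1 = wrap2 = π + 2β = 246.5996°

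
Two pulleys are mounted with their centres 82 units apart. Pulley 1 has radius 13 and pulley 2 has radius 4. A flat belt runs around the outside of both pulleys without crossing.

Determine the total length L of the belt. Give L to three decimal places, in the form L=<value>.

L=218.396

open belt: β = asin((r2−r1)/C) = asin(-9/82) = -6.3013°
wrap1 = π − 2β = 192.6025°
wrap2 = π + 2β = 167.3975°
tangent length = C·cosβ = 81.5046
L = r1·wrap1 + r2·wrap2 + 2·C·cosβ = 13·3.3615 + 4·2.9216 + 2·81.5046 = 218.3959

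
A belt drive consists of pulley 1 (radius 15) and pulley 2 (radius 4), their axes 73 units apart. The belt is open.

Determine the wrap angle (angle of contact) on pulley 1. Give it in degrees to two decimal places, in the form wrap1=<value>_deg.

open belt: β = asin((r2−r1)/C) = asin(-11/73) = -8.6666°
wrap1 = π − 2β = 197.3332°
wrap2 = π + 2β = 162.6668°

wrap1=197.33_deg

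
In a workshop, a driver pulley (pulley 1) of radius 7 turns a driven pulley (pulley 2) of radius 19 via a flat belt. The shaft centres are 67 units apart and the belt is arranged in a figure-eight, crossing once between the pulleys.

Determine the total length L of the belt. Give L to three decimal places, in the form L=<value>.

L=225.904

crossed belt: β = asin((r1+r2)/C) = asin(26/67) = 22.8338°
wrap1 = wrap2 = π + 2β = 225.6676°
tangent length = C·cosβ = 61.7495
L = (r1+r2)·wrap + 2·C·cosβ = 26·3.9386 + 2·61.7495 = 225.9037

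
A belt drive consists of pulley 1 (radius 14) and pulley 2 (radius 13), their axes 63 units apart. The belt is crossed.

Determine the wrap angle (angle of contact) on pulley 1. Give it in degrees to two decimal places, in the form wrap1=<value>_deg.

crossed belt: β = asin((r1+r2)/C) = asin(27/63) = 25.3769°
wrap1 = wrap2 = π + 2β = 230.7539°

wrap1=230.75_deg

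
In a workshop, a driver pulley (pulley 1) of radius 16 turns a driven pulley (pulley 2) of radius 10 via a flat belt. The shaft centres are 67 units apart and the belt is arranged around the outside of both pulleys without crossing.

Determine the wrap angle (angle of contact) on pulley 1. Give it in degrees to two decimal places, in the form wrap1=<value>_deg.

open belt: β = asin((r2−r1)/C) = asin(-6/67) = -5.1378°
wrap1 = π − 2β = 190.2757°
wrap2 = π + 2β = 169.7243°

wrap1=190.28_deg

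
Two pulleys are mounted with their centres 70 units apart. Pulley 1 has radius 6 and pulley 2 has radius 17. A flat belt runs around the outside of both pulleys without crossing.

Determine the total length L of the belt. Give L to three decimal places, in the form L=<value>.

L=213.989

open belt: β = asin((r2−r1)/C) = asin(11/70) = 9.0411°
wrap1 = π − 2β = 161.9178°
wrap2 = π + 2β = 198.0822°
tangent length = C·cosβ = 69.1303
L = r1·wrap1 + r2·wrap2 + 2·C·cosβ = 6·2.8260 + 17·3.4572 + 2·69.1303 = 213.9888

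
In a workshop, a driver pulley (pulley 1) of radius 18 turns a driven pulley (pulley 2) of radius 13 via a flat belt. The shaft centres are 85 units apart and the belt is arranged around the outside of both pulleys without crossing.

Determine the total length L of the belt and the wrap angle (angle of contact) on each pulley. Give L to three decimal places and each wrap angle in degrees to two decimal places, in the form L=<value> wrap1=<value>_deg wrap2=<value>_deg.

open belt: β = asin((r2−r1)/C) = asin(-5/85) = -3.3723°
wrap1 = π − 2β = 186.7446°
wrap2 = π + 2β = 173.2554°
tangent length = C·cosβ = 84.8528
L = r1·wrap1 + r2·wrap2 + 2·C·cosβ = 18·3.2593 + 13·3.0239 + 2·84.8528 = 267.6836

L=267.684 wrap1=186.74_deg wrap2=173.26_deg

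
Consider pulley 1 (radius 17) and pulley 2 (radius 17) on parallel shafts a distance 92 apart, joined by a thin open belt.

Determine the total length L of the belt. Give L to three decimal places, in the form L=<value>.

open belt: β = asin((r2−r1)/C) = asin(0/92) = 0.0000°
wrap1 = π − 2β = 180.0000°
wrap2 = π + 2β = 180.0000°
tangent length = C·cosβ = 92.0000
L = r1·wrap1 + r2·wrap2 + 2·C·cosβ = 17·3.1416 + 17·3.1416 + 2·92.0000 = 290.8142

L=290.814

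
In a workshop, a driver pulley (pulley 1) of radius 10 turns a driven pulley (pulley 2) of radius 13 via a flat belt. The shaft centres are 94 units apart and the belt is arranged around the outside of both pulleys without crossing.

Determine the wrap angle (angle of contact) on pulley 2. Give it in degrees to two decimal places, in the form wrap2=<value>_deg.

wrap2=183.66_deg

open belt: β = asin((r2−r1)/C) = asin(3/94) = 1.8289°
wrap1 = π − 2β = 176.3422°
wrap2 = π + 2β = 183.6578°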